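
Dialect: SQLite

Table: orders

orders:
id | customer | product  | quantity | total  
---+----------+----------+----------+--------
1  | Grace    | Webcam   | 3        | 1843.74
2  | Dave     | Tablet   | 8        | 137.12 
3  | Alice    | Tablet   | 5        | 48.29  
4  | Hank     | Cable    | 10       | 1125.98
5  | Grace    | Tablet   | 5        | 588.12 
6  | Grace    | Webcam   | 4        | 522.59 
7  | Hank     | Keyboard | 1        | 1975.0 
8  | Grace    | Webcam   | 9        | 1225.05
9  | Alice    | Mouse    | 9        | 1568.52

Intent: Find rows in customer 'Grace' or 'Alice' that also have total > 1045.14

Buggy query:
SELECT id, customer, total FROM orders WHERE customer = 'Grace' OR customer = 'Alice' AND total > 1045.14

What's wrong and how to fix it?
Bug: AND binds tighter than OR, so this parses as customer = 'Grace' OR (customer = 'Alice' AND total > 1045.14)

Fix: Group the OR with parentheses (or use IN), then AND the threshold

Corrected query:
SELECT id, customer, total FROM orders WHERE (customer = 'Grace' OR customer = 'Alice') AND total > 1045.14

Result:
id | customer | total  
---+----------+--------
1  | Grace    | 1843.74
8  | Grace    | 1225.05
9  | Alice    | 1568.52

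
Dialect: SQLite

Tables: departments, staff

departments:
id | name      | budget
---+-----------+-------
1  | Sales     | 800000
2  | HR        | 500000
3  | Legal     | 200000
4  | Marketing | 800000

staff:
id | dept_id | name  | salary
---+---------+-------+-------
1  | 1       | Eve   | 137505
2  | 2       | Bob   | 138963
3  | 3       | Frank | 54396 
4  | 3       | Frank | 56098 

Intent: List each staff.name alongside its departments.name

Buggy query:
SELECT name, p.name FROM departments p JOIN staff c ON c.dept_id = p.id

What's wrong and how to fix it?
Bug: 'name' exists in both joined tables, so the database can't tell which one is meant

Fix: Prefix ambiguous columns with the table alias

Corrected query:
SELECT c.name, p.name FROM departments p JOIN staff c ON c.dept_id = p.id

Result:
name  | name 
------+------
Eve   | Sales
Bob   | HR   
Frank | Legal
Frank | Legal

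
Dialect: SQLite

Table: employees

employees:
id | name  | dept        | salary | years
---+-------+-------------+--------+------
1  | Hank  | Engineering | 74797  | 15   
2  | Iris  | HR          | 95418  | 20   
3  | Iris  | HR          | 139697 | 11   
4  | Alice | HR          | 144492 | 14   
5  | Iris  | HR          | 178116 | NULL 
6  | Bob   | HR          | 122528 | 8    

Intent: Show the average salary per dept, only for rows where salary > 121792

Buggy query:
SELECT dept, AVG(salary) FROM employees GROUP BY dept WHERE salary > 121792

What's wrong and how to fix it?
Bug: Row-level WHERE must come before GROUP BY in the clause order

Fix: Move the WHERE clause before GROUP BY

Corrected query:
SELECT dept, AVG(salary) FROM employees WHERE salary > 121792 GROUP BY dept

Result:
dept | AVG(salary)
-----+------------
HR   | 146208.25  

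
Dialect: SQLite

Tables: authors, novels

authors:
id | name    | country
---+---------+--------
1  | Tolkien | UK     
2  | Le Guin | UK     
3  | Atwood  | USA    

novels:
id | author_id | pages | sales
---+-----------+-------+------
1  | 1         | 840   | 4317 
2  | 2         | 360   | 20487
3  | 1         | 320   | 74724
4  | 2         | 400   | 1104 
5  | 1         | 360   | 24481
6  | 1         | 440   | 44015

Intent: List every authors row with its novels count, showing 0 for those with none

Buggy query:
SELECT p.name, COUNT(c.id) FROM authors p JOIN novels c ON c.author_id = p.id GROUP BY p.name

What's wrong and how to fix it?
Bug: An inner join excludes parents with zero children

Fix: Switch to LEFT JOIN to retain unmatched parent rows

Corrected query:
SELECT p.name, COUNT(c.id) FROM authors p LEFT JOIN novels c ON c.author_id = p.id GROUP BY p.name

Result:
name    | COUNT(c.id)
--------+------------
Atwood  | 0          
Le Guin | 2          
Tolkien | 4          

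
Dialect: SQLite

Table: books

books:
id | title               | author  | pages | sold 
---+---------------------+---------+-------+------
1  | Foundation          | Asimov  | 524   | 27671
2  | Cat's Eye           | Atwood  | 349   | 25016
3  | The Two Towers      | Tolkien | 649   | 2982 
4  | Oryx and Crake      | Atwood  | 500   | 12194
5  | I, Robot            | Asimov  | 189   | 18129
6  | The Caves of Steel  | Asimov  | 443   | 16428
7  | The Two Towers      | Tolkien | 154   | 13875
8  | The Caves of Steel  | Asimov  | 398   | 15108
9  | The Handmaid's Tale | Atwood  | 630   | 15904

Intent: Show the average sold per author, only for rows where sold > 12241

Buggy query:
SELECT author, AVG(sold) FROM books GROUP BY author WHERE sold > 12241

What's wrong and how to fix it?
Bug: Row-level WHERE must come before GROUP BY in the clause order

Fix: Place WHERE between FROM and GROUP BY

Corrected query:
SELECT author, AVG(sold) FROM books WHERE sold > 12241 GROUP BY author

Result:
author  | AVG(sold)
--------+----------
Asimov  | 19334    
Atwood  | 20460    
Tolkien | 13875    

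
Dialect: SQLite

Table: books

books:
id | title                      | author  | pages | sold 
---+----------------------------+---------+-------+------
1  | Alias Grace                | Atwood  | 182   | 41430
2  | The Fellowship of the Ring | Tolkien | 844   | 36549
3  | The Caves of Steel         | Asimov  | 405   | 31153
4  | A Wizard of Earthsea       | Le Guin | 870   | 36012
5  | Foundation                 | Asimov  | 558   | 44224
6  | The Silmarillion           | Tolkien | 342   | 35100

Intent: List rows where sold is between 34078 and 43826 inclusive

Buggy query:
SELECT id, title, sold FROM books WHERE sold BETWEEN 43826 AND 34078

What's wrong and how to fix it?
Bug: BETWEEN expects the lower bound first; with 43826 AND 34078 the range is empty

Fix: Swap the bounds so the smaller value comes first

Corrected query:
SELECT id, title, sold FROM books WHERE sold BETWEEN 34078 AND 43826

Result:
id | title                      | sold 
---+----------------------------+------
1  | Alias Grace                | 41430
2  | The Fellowship of the Ring | 36549
4  | A Wizard of Earthsea       | 36012
6  | The Silmarillion           | 35100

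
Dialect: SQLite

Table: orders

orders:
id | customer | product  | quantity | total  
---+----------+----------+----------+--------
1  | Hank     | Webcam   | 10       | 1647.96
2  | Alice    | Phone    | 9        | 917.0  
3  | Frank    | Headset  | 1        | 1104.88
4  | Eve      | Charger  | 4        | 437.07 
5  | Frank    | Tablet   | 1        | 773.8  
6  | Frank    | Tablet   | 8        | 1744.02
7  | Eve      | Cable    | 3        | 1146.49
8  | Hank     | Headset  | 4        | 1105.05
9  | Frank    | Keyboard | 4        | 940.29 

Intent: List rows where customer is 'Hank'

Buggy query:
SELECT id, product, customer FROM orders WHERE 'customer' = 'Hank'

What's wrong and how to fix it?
Bug: Single quotes denote string literals in SQL; the column name is being compared as a constant string

Fix: Reference the column as customer without single quotes

Corrected query:
SELECT id, product, customer FROM orders WHERE customer = 'Hank'

Result:
id | product | customer
---+---------+---------
1  | Webcam  | Hank    
8  | Headset | Hank    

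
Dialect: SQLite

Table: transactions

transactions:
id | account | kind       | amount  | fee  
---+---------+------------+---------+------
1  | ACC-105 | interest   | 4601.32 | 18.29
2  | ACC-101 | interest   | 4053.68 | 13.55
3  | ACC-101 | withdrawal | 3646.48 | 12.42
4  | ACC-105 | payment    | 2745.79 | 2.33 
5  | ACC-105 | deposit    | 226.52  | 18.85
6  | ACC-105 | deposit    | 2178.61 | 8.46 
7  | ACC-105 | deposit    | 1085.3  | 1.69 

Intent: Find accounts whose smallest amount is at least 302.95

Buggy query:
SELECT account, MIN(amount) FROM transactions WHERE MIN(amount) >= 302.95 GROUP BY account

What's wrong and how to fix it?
Bug: Aggregates like MIN are computed per group after WHERE runs

Fix: Use HAVING for the per-group MIN condition

Corrected query:
SELECT account, MIN(amount) FROM transactions GROUP BY account HAVING MIN(amount) >= 302.95

Result:
account | MIN(amount)
--------+------------
ACC-101 | 3646.48    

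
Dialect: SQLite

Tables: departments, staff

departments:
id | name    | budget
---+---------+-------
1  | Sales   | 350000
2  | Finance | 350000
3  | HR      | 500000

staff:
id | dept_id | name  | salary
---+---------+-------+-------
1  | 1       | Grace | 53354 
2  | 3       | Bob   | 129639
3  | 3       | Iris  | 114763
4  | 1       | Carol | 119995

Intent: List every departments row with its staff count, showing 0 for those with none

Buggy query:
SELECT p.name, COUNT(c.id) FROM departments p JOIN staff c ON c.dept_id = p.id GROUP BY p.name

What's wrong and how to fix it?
Bug: INNER JOIN drops departments rows that have no matching staff rows

Fix: Switch to LEFT JOIN to retain unmatched parent rows

Corrected query:
SELECT p.name, COUNT(c.id) FROM departments p LEFT JOIN staff c ON c.dept_id = p.id GROUP BY p.name

Result:
name    | COUNT(c.id)
--------+------------
Finance | 0          
HR      | 2          
Sales   | 2          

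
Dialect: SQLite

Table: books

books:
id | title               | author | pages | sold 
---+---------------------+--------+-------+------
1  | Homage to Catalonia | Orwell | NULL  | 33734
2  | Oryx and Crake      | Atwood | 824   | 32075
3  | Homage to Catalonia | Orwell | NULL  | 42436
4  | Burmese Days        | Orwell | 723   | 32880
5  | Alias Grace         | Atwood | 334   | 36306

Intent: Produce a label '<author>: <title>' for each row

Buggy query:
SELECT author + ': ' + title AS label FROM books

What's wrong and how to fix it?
Bug: '+' is numeric addition; on text columns SQLite converts them to 0 instead of concatenating

Fix: Use the || operator for string concatenation

Corrected query:
SELECT author || ': ' || title AS label FROM books

Result:
label                      
---------------------------
Orwell: Homage to Catalonia
Atwood: Oryx and Crake     
Orwell: Homage to Catalonia
Orwell: Burmese Days       
Atwood: Alias Grace        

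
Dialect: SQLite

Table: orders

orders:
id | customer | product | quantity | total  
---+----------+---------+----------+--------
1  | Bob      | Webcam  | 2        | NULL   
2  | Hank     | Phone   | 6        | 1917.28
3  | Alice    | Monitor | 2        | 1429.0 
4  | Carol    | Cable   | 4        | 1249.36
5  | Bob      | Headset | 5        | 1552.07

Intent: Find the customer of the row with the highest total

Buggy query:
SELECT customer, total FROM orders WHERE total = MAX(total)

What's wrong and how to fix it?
Bug: MAX(total) is an aggregate and cannot be used directly in WHERE

Fix: Use a subquery: WHERE total = (SELECT MAX(total) FROM orders)

Corrected query:
SELECT customer, total FROM orders WHERE total = (SELECT MAX(total) FROM orders)

Result:
customer | total  
---------+--------
Hank     | 1917.28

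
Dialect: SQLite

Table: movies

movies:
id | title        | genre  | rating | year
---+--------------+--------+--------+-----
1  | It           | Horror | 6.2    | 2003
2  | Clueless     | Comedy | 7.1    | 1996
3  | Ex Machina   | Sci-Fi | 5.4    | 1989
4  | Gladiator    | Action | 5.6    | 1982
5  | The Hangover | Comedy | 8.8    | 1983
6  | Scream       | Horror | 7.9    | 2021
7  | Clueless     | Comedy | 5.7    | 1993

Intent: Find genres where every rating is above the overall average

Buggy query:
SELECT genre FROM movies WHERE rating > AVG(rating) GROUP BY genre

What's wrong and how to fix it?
Bug: AVG() is an aggregate; it can't sit directly in WHERE

Fix: Use a subquery for AVG and a HAVING MIN(...) filter so the condition holds for every row in the group

Corrected query:
SELECT genre FROM movies GROUP BY genre HAVING MIN(rating) > (SELECT AVG(rating) FROM movies)

Result:
(no rows)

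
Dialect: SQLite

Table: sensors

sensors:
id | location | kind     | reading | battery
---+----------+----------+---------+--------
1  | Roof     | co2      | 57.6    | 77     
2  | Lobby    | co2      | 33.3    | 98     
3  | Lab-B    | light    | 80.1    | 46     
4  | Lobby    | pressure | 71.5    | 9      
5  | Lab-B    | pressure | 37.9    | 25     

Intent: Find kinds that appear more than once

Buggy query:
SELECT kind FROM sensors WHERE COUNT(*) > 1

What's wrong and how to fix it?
Bug: WHERE can't reference COUNT(*); aggregates are computed after WHERE

Fix: Group first, then use HAVING for the count condition

Corrected query:
SELECT kind FROM sensors GROUP BY kind HAVING COUNT(*) > 1

Result:
kind    
--------
co2     
pressure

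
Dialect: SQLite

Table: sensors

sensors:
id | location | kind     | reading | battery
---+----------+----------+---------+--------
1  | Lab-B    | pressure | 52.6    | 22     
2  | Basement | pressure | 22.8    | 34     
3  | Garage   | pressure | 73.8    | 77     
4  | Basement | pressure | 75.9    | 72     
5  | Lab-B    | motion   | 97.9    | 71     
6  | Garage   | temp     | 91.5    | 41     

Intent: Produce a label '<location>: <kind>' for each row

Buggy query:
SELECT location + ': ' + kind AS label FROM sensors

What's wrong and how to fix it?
Bug: SQLite uses || for string concatenation; + coerces text to numbers (yielding 0)

Fix: Use the || operator for string concatenation

Corrected query:
SELECT location || ': ' || kind AS label FROM sensors

Result:
label             
------------------
Lab-B: pressure   
Basement: pressure
Garage: pressure  
Basement: pressure
Lab-B: motion     
Garage: temp      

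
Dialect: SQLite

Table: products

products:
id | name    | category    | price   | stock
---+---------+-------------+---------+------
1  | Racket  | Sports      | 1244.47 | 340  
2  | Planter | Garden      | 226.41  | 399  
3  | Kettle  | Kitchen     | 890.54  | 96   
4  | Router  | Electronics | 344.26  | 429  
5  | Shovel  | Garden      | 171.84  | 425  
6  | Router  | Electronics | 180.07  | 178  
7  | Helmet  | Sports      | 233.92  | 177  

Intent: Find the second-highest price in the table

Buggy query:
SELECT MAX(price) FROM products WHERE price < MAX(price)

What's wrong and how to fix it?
Bug: MAX(price) on the right of the comparison is an aggregate-in-WHERE error

Fix: Compute the overall MAX in a subquery, then take MAX of rows below it

Corrected query:
SELECT MAX(price) FROM products WHERE price < (SELECT MAX(price) FROM products)

Result:
MAX(price)
----------
890.54    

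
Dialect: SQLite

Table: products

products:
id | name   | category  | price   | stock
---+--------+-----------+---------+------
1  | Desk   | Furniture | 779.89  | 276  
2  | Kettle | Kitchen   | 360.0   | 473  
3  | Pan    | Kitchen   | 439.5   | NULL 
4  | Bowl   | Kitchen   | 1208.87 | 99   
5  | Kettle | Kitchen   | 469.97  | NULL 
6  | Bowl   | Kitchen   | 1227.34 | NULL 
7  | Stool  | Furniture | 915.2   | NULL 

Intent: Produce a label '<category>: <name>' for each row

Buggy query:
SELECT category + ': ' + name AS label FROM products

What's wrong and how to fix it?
Bug: '+' is numeric addition; on text columns SQLite converts them to 0 instead of concatenating

Fix: Use the || operator for string concatenation

Corrected query:
SELECT category || ': ' || name AS label FROM products

Result:
label           
----------------
Furniture: Desk 
Kitchen: Kettle 
Kitchen: Pan    
Kitchen: Bowl   
Kitchen: Kettle 
Kitchen: Bowl   
Furniture: Stool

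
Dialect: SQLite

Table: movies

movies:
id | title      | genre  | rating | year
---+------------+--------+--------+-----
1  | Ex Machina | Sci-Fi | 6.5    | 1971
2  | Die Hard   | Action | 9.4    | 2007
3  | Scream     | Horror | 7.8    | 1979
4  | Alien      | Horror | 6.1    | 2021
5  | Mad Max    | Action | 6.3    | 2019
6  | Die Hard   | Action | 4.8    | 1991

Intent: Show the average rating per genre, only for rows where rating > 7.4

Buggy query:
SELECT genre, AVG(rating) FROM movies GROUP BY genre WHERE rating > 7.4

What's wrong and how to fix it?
Bug: WHERE cannot follow GROUP BY

Fix: Place WHERE between FROM and GROUP BY

Corrected query:
SELECT genre, AVG(rating) FROM movies WHERE rating > 7.4 GROUP BY genre

Result:
genre  | AVG(rating)
-------+------------
Action | 9.4        
Horror | 7.8        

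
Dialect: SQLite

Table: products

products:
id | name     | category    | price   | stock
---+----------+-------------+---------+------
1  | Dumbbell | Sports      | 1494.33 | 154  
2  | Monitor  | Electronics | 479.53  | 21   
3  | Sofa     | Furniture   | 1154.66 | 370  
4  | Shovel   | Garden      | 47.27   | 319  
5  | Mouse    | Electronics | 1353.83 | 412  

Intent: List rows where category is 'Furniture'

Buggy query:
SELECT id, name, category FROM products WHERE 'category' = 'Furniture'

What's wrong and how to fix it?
Bug: Single quotes denote string literals in SQL; the column name is being compared as a constant string

Fix: Reference the column as category without single quotes

Corrected query:
SELECT id, name, category FROM products WHERE category = 'Furniture'

Result:
id | name | category 
---+------+----------
3  | Sofa | Furniture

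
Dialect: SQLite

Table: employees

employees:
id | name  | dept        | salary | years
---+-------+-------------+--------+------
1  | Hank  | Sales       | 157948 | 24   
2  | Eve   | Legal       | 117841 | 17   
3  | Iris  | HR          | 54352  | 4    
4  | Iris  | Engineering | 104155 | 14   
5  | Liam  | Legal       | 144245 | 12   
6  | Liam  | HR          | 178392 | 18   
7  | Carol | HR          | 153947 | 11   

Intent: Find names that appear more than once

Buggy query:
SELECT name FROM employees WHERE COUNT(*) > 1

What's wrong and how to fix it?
Bug: COUNT(*) is an aggregate and cannot be used in WHERE

Fix: Group first, then use HAVING for the count condition

Corrected query:
SELECT name FROM employees GROUP BY name HAVING COUNT(*) > 1

Result:
name
----
Iris
Liam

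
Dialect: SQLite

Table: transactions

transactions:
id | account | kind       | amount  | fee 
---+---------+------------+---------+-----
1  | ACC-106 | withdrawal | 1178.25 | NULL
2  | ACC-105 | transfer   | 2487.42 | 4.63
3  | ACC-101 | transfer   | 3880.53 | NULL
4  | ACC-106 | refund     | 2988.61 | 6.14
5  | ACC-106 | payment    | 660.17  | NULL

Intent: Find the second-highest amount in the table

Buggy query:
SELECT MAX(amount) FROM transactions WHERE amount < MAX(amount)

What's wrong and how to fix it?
Bug: MAX(amount) on the right of the comparison is an aggregate-in-WHERE error

Fix: Put the inner MAX in a scalar subquery

Corrected query:
SELECT MAX(amount) FROM transactions WHERE amount < (SELECT MAX(amount) FROM transactions)

Result:
MAX(amount)
-----------
2988.61    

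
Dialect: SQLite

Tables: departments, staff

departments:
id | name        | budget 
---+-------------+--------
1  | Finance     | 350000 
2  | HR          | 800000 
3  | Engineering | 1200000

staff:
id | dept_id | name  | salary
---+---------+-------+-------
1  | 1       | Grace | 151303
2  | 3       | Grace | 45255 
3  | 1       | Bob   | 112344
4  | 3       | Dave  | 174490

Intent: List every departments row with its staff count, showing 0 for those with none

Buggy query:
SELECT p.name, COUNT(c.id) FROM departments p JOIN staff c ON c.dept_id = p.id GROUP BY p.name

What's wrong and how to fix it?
Bug: An inner join excludes parents with zero children

Fix: Switch to LEFT JOIN to retain unmatched parent rows

Corrected query:
SELECT p.name, COUNT(c.id) FROM departments p LEFT JOIN staff c ON c.dept_id = p.id GROUP BY p.name

Result:
name        | COUNT(c.id)
------------+------------
Engineering | 2          
Finance     | 2          
HR          | 0          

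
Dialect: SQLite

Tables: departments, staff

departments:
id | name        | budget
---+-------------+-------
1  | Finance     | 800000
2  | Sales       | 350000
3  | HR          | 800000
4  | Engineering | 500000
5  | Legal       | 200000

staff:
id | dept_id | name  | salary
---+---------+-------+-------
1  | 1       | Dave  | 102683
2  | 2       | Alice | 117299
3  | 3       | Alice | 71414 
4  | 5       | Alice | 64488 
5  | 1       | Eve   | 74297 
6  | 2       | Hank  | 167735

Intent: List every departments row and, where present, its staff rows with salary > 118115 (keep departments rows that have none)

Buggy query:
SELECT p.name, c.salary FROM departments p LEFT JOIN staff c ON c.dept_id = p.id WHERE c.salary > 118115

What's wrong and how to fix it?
Bug: Filtering c.salary in WHERE discards the NULL rows produced by LEFT JOIN, turning it into an inner join

Fix: Put 'c.salary > 118115' in the JOIN's ON clause instead of WHERE

Corrected query:
SELECT p.name, c.salary FROM departments p LEFT JOIN staff c ON c.dept_id = p.id AND c.salary > 118115

Result:
name        | salary
------------+-------
Finance     | NULL  
Sales       | 167735
HR          | NULL  
Engineering | NULL  
Legal       | NULL  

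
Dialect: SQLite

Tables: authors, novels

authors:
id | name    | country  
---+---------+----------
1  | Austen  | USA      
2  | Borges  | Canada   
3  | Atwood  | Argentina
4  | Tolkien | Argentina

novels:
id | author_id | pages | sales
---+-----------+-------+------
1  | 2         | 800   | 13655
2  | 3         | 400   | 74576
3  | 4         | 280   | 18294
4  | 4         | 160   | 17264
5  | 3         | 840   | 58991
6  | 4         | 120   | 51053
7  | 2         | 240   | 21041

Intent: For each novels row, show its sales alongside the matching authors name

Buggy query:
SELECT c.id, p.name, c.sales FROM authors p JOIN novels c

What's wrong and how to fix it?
Bug: JOIN with no ON clause produces a cartesian product; every novels row pairs with every authors row

Fix: Add ON c.author_id = p.id to the JOIN

Corrected query:
SELECT c.id, p.name, c.sales FROM authors p JOIN novels c ON c.author_id = p.id

Result:
id | name    | sales
---+---------+------
1  | Borges  | 13655
2  | Atwood  | 74576
3  | Tolkien | 18294
4  | Tolkien | 17264
5  | Atwood  | 58991
6  | Tolkien | 51053
7  | Borges  | 21041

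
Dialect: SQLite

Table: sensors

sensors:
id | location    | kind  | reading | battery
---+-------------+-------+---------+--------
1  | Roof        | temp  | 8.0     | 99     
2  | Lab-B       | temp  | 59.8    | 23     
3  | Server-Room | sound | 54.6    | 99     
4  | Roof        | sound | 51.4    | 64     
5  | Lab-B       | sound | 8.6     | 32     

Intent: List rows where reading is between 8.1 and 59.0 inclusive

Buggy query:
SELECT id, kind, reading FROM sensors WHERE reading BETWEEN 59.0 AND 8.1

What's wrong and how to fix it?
Bug: BETWEEN expects the lower bound first; with 59.0 AND 8.1 the range is empty

Fix: Swap the bounds so the smaller value comes first

Corrected query:
SELECT id, kind, reading FROM sensors WHERE reading BETWEEN 8.1 AND 59.0

Result:
id | kind  | reading
---+-------+--------
3  | sound | 54.6   
4  | sound | 51.4   
5  | sound | 8.6    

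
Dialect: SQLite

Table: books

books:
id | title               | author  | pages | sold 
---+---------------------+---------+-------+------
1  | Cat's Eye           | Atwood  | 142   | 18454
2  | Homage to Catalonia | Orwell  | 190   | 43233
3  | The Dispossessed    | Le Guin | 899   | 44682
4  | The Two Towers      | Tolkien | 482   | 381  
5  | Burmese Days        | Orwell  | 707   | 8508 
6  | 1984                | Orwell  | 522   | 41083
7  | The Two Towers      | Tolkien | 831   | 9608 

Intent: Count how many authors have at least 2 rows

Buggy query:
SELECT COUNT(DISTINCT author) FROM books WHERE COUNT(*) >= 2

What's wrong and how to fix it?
Bug: COUNT(*) cannot appear in WHERE; the per-group count doesn't exist yet

Fix: Use a subquery that GROUPs and filters with HAVING, then count its rows

Corrected query:
SELECT COUNT(*) FROM (SELECT author FROM books GROUP BY author HAVING COUNT(*) >= 2)

Result:
COUNT(*)
--------
2       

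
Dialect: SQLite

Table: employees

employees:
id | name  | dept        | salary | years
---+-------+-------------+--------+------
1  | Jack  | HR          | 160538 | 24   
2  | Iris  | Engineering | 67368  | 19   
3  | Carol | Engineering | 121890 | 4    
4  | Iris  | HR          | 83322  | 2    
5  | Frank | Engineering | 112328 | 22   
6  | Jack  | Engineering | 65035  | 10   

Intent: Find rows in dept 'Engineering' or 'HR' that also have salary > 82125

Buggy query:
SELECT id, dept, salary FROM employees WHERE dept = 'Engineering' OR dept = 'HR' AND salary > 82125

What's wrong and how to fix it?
Bug: Without parentheses, AND is evaluated before OR, so the salary filter only applies to the 'HR' branch

Fix: Group the OR with parentheses (or use IN), then AND the threshold

Corrected query:
SELECT id, dept, salary FROM employees WHERE (dept = 'Engineering' OR dept = 'HR') AND salary > 82125

Result:
id | dept        | salary
---+-------------+-------
1  | HR          | 160538
3  | Engineering | 121890
4  | HR          | 83322 
5  | Engineering | 112328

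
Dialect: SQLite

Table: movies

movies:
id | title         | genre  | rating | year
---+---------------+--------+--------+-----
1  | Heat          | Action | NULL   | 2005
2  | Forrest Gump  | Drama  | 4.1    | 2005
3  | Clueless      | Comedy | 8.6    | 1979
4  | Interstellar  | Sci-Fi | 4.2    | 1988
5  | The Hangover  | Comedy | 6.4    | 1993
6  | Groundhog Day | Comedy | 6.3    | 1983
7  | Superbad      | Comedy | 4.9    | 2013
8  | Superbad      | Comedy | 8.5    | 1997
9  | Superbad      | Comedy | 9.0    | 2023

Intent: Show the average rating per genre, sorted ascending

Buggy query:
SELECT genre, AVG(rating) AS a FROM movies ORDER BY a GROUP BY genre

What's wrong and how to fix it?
Bug: GROUP BY must precede ORDER BY

Fix: Reorder: SELECT … FROM … GROUP BY … ORDER BY …

Corrected query:
SELECT genre, AVG(rating) AS a FROM movies GROUP BY genre ORDER BY a

Result:
genre  | a       
-------+---------
Action | NULL    
Drama  | 4.1     
Sci-Fi | 4.2     
Comedy | 7.283333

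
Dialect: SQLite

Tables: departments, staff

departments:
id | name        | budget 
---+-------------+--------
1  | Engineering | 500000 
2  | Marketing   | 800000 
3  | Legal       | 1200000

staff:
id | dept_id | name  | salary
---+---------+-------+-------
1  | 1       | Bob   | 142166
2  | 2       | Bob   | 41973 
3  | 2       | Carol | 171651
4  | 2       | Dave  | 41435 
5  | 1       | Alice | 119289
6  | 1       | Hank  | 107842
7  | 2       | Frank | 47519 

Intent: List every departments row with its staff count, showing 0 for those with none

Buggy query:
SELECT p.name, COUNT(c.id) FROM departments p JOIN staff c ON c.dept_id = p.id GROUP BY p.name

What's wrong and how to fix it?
Bug: INNER JOIN drops departments rows that have no matching staff rows

Fix: Switch to LEFT JOIN to retain unmatched parent rows

Corrected query:
SELECT p.name, COUNT(c.id) FROM departments p LEFT JOIN staff c ON c.dept_id = p.id GROUP BY p.name

Result:
name        | COUNT(c.id)
------------+------------
Engineering | 3          
Legal       | 0          
Marketing   | 4          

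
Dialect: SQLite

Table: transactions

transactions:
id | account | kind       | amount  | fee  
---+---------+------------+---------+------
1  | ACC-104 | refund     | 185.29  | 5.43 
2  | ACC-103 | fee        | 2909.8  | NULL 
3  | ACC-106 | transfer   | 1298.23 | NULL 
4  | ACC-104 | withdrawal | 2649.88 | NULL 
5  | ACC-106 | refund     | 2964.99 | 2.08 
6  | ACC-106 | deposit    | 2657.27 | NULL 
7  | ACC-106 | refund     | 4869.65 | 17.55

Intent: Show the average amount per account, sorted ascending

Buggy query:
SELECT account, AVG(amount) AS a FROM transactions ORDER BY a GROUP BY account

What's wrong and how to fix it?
Bug: GROUP BY must precede ORDER BY

Fix: Move ORDER BY to the end, after GROUP BY

Corrected query:
SELECT account, AVG(amount) AS a FROM transactions GROUP BY account ORDER BY a

Result:
account | a       
--------+---------
ACC-104 | 1417.585
ACC-103 | 2909.8  
ACC-106 | 2947.535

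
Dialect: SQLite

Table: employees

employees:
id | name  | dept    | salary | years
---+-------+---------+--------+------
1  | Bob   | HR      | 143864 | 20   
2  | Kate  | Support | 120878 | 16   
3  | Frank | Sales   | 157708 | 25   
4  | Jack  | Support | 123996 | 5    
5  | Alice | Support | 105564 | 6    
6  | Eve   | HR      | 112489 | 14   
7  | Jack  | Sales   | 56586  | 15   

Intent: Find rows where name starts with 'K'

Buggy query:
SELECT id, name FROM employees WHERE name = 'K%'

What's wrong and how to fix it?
Bug: Wildcards only work with LIKE; '=' treats '%' as a literal character

Fix: Replace '=' with LIKE so 'K%' is treated as a pattern

Corrected query:
SELECT id, name FROM employees WHERE name LIKE 'K%'

Result:
id | name
---+-----
2  | Kate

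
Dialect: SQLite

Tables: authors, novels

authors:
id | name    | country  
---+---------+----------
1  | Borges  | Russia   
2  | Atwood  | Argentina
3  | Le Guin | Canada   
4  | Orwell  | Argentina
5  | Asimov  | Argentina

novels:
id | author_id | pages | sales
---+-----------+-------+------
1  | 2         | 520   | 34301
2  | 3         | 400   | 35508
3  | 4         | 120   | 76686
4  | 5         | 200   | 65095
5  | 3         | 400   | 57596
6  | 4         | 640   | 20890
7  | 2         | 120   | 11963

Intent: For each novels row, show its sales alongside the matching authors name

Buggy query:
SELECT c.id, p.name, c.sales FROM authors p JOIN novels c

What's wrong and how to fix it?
Bug: JOIN with no ON clause produces a cartesian product; every novels row pairs with every authors row

Fix: Add ON c.author_id = p.id to the JOIN

Corrected query:
SELECT c.id, p.name, c.sales FROM authors p JOIN novels c ON c.author_id = p.id

Result:
id | name    | sales
---+---------+------
1  | Atwood  | 34301
2  | Le Guin | 35508
3  | Orwell  | 76686
4  | Asimov  | 65095
5  | Le Guin | 57596
6  | Orwell  | 20890
7  | Atwood  | 11963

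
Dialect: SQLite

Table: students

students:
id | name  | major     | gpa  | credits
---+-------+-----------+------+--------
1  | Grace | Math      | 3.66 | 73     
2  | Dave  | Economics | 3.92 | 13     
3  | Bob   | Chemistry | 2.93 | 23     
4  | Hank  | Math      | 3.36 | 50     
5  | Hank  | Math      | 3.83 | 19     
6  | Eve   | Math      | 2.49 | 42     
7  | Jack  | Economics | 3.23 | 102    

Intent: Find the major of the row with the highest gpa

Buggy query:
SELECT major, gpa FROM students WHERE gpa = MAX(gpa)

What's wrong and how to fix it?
Bug: MAX(gpa) is an aggregate and cannot be used directly in WHERE

Fix: Wrap MAX in a scalar subquery so WHERE compares against a single value

Corrected query:
SELECT major, gpa FROM students WHERE gpa = (SELECT MAX(gpa) FROM students)

Result:
major     | gpa 
----------+-----
Economics | 3.92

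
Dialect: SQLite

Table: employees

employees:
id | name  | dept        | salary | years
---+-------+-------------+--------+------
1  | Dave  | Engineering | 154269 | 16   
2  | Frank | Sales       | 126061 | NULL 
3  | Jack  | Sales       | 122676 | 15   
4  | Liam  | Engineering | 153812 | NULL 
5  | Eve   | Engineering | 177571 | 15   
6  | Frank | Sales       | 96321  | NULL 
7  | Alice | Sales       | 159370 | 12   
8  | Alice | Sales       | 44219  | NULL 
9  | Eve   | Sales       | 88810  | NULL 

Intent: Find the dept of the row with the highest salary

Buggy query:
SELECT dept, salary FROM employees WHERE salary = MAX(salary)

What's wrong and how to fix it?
Bug: WHERE is evaluated per row; an aggregate over the whole table isn't defined there

Fix: Use a subquery: WHERE salary = (SELECT MAX(salary) FROM employees)

Corrected query:
SELECT dept, salary FROM employees WHERE salary = (SELECT MAX(salary) FROM employees)

Result:
dept        | salary
------------+-------
Engineering | 177571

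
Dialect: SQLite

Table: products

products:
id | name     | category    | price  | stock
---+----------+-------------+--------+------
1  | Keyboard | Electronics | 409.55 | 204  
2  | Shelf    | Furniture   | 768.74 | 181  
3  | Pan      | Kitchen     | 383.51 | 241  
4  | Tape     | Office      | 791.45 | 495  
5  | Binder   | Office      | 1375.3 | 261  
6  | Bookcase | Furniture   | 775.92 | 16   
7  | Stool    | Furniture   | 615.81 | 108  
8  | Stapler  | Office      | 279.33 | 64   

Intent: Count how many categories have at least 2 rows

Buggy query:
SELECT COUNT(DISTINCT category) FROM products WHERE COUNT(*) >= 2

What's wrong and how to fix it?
Bug: COUNT(*) cannot appear in WHERE; the per-group count doesn't exist yet

Fix: Group first with HAVING COUNT(*) >= 2, then COUNT the resulting groups

Corrected query:
SELECT COUNT(*) FROM (SELECT category FROM products GROUP BY category HAVING COUNT(*) >= 2)

Result:
COUNT(*)
--------
2       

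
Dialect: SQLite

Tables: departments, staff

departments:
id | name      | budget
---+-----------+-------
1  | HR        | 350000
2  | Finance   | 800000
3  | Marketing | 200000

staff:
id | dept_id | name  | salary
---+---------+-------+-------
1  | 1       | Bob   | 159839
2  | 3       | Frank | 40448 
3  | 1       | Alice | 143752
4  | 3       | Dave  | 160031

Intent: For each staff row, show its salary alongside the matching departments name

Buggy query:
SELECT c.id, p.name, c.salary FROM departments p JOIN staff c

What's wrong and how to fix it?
Bug: Missing join condition: each staff row is matched to all departments rows instead of just its own

Fix: Specify the join condition linking the foreign key to the parent id

Corrected query:
SELECT c.id, p.name, c.salary FROM departments p JOIN staff c ON c.dept_id = p.id

Result:
id | name      | salary
---+-----------+-------
1  | HR        | 159839
2  | Marketing | 40448 
3  | HR        | 143752
4  | Marketing | 160031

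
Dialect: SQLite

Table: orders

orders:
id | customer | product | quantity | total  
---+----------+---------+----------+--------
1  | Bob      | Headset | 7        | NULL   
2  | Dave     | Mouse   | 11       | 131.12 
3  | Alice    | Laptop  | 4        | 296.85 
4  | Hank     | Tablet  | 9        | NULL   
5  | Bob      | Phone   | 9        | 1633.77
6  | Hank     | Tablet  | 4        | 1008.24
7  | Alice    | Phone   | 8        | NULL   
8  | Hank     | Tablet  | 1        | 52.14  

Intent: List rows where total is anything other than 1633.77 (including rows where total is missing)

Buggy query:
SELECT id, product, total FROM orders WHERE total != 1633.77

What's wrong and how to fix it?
Bug: Inequality against NULL is unknown, not true; rows with NULL are dropped

Fix: Add an explicit OR total IS NULL to include the missing-value rows

Corrected query:
SELECT id, product, total FROM orders WHERE total != 1633.77 OR total IS NULL

Result:
id | product | total  
---+---------+--------
1  | Headset | NULL   
2  | Mouse   | 131.12 
3  | Laptop  | 296.85 
4  | Tablet  | NULL   
6  | Tablet  | 1008.24
7  | Phone   | NULL   
8  | Tablet  | 52.14  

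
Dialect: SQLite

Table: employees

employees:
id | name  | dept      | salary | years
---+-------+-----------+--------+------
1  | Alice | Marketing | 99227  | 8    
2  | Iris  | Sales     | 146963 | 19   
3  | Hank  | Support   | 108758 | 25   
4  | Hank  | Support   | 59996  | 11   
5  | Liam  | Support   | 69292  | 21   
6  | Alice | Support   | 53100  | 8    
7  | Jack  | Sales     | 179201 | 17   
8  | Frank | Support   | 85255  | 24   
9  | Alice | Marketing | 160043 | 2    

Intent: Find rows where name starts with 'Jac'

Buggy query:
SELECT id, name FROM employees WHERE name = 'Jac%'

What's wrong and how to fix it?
Bug: '=' compares the literal string including the % character; pattern matching needs LIKE

Fix: Use LIKE for wildcard pattern matching

Corrected query:
SELECT id, name FROM employees WHERE name LIKE 'Jac%'

Result:
id | name
---+-----
7  | Jack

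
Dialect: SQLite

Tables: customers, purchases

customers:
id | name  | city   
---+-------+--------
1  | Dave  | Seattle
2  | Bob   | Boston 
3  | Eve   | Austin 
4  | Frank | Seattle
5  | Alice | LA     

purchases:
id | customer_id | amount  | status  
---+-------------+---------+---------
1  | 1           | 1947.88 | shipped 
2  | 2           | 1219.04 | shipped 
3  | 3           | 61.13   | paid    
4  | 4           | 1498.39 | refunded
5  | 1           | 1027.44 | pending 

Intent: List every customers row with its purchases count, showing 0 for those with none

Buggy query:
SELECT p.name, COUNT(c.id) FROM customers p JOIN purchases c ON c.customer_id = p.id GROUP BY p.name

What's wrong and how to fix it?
Bug: INNER JOIN drops customers rows that have no matching purchases rows

Fix: Switch to LEFT JOIN to retain unmatched parent rows

Corrected query:
SELECT p.name, COUNT(c.id) FROM customers p LEFT JOIN purchases c ON c.customer_id = p.id GROUP BY p.name

Result:
name  | COUNT(c.id)
------+------------
Alice | 0          
Bob   | 1          
Dave  | 2          
Eve   | 1          
Frank | 1          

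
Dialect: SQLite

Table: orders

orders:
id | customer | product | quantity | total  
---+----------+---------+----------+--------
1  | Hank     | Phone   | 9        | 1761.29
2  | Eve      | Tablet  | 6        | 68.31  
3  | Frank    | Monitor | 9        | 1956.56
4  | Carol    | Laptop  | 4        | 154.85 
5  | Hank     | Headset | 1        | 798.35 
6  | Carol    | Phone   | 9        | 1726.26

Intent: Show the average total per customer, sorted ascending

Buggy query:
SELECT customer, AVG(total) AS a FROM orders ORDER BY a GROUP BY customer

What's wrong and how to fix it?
Bug: ORDER BY appears before GROUP BY; SQL clause order requires GROUP BY first

Fix: Reorder: SELECT … FROM … GROUP BY … ORDER BY …

Corrected query:
SELECT customer, AVG(total) AS a FROM orders GROUP BY customer ORDER BY a

Result:
customer | a      
---------+--------
Eve      | 68.31  
Carol    | 940.555
Hank     | 1279.82
Frank    | 1956.56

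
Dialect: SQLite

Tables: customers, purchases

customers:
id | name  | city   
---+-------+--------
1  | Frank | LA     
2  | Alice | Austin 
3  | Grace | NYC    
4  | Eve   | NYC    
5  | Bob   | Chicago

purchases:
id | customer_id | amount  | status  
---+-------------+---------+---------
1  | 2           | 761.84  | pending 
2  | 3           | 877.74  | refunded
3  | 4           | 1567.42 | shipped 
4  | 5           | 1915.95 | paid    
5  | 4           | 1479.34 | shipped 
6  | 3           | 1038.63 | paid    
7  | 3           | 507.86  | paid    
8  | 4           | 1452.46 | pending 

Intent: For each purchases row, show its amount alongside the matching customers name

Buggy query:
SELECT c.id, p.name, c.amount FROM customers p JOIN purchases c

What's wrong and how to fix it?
Bug: JOIN with no ON clause produces a cartesian product; every purchases row pairs with every customers row

Fix: Specify the join condition linking the foreign key to the parent id

Corrected query:
SELECT c.id, p.name, c.amount FROM customers p JOIN purchases c ON c.customer_id = p.id

Result:
id | name  | amount 
---+-------+--------
1  | Alice | 761.84 
2  | Grace | 877.74 
3  | Eve   | 1567.42
4  | Bob   | 1915.95
5  | Eve   | 1479.34
6  | Grace | 1038.63
7  | Grace | 507.86 
8  | Eve   | 1452.46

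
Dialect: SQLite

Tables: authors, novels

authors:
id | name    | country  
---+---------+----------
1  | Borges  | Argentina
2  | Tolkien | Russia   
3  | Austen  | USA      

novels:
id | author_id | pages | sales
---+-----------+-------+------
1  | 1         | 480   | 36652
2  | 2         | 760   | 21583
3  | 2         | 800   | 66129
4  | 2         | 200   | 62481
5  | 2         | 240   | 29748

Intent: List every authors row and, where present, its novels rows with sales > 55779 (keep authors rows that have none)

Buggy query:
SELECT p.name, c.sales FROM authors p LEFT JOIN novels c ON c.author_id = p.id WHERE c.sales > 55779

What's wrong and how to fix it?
Bug: Filtering c.sales in WHERE discards the NULL rows produced by LEFT JOIN, turning it into an inner join

Fix: Put 'c.sales > 55779' in the JOIN's ON clause instead of WHERE

Corrected query:
SELECT p.name, c.sales FROM authors p LEFT JOIN novels c ON c.author_id = p.id AND c.sales > 55779

Result:
name    | sales
--------+------
Borges  | NULL 
Tolkien | 62481
Tolkien | 66129
Austen  | NULL 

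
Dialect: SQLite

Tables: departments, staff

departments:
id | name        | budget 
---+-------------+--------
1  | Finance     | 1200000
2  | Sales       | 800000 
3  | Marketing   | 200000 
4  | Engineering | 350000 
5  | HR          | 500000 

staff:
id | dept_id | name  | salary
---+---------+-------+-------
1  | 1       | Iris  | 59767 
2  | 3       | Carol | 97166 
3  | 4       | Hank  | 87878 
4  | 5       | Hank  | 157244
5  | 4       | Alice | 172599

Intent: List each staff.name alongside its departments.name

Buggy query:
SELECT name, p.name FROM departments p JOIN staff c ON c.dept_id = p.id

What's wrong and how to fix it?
Bug: Both tables have a 'name' column; the unqualified reference is ambiguous

Fix: Qualify the column with its table alias (c.name)

Corrected query:
SELECT c.name, p.name FROM departments p JOIN staff c ON c.dept_id = p.id

Result:
name  | name       
------+------------
Iris  | Finance    
Carol | Marketing  
Hank  | Engineering
Hank  | HR         
Alice | Engineering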